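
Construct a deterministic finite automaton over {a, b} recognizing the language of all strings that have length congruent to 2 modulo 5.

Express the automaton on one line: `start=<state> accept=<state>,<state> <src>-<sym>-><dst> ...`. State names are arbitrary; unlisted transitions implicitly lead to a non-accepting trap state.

Only the length mod 5 matters, so use a 5-cycle: from any state, every input symbol moves to the next state, wrapping s4 back to s0. Mark s2 accepting.
With 5 states:
        a   b  
>  s0   s1  s1 
   s1   s2  s2 
 * s2   s3  s3 
   s3   s4  s4 
   s4   s0  s0 
(> = start, * = accepting)

start=s0 accept=s2 s0-a->s1 s0-b->s1 s1-a->s2 s1-b->s2 s2-a->s3 s2-b->s3 s3-a->s4 s3-b->s4 s4-a->s0 s4-b->s0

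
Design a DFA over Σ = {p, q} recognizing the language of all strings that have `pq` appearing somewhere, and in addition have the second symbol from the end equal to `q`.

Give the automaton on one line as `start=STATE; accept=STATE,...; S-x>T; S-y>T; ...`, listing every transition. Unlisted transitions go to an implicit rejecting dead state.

start=A; accept=H,I; A-p>B; A-q>C; B-p>D; B-q>E; C-p>F; C-q>G; D-p>D; D-q>E; E-p>H; E-q>I; F-p>D; F-q>E; G-p>F; G-q>G; H-p>J; H-q>E; I-p>H; I-q>I; J-p>J; J-q>E

Build one automaton per condition and run them in lockstep. One (3 states) tracks whether and how much of `pq` has been seen; the other (7 states) tracks the last 2 symbols read. Each combined state is a pair, one component from each; accept when both components accept.
10 states suffice.
       p  q 
>  A   B  C 
   B   D  E 
   C   F  G 
   D   D  E 
   E   H  I 
   F   D  E 
   G   F  G 
 * H   J  E 
 * I   H  I 
   J   J  E 
(> = start, * = accepting)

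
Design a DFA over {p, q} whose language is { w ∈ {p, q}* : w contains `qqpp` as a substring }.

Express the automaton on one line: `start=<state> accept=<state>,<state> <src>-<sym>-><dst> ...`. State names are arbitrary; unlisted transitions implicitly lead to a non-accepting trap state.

start=S0 accept=S4 S0-p->S0 S0-q->S1 S1-p->S0 S1-q->S2 S2-p->S3 S2-q->S2 S3-p->S4 S3-q->S1 S4-p->S4 S4-q->S4

Track how much of `qqpp` has been matched so far: state S0 is no progress, S4 is the absorbing accept state reached once `qqpp` has occurred. Intermediate states record partial matches; on a mismatch, fall back to the longest reusable overlap.
With 5 states:
        p   q  
>  S0   S0  S1 
   S1   S0  S2 
   S2   S3  S2 
   S3   S4  S1 
 * S4   S4  S4 
(> = start, * = accepting)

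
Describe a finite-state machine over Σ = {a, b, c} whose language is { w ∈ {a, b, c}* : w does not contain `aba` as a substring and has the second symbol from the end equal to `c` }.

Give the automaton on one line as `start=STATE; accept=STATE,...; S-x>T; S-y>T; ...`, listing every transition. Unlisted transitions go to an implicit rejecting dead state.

Build one automaton per condition and run them in lockstep. The first has 4 states tracking partial matches of the forbidden pattern `aba`; the second has 13 states tracking the last 2 symbols read. A product state is a pair (one from each), accepting exactly when both do.
With 22 states:
          a    b    c  
>  s0     s1   s2   s3 
   s1     s4   s5   s6 
   s2     s7   s8   s9 
   s3    s10  s11  s12 
   s4     s4   s5   s6 
   s5    s13   s8   s9 
   s6    s10  s11  s12 
   s7     s4   s5   s6 
   s8     s7   s8   s9 
   s9    s10  s11  s12 
 * s10    s4   s5   s6 
 * s11    s7   s8   s9 
 * s12   s10  s11  s12 
   s13   s14  s15  s16 
   s14   s14  s15  s16 
   s15   s13  s17  s18 
   s16   s19  s20  s21 
   s17   s13  s17  s18 
   s18   s19  s20  s21 
   s19   s14  s15  s16 
   s20   s13  s17  s18 
   s21   s19  s20  s21 
(> = start, * = accepting)

start=s0; accept=s10,s11,s12; s0-a>s1; s0-b>s2; s0-c>s3; s1-a>s4; s1-b>s5; s1-c>s6; s2-a>s7; s2-b>s8; s2-c>s9; s3-a>s10; s3-b>s11; s3-c>s12; s4-a>s4; s4-b>s5; s4-c>s6; s5-a>s13; s5-b>s8; s5-c>s9; s6-a>s10; s6-b>s11; s6-c>s12; s7-a>s4; s7-b>s5; s7-c>s6; s8-a>s7; s8-b>s8; s8-c>s9; s9-a>s10; s9-b>s11; s9-c>s12; s10-a>s4; s10-b>s5; s10-c>s6; s11-a>s7; s11-b>s8; s11-c>s9; s12-a>s10; s12-b>s11; s12-c>s12; s13-a>s14; s13-b>s15; s13-c>s16; s14-a>s14; s14-b>s15; s14-c>s16; s15-a>s13; s15-b>s17; s15-c>s18; s16-a>s19; s16-b>s20; s16-c>s21; s17-a>s13; s17-b>s17; s17-c>s18; s18-a>s19; s18-b>s20; s18-c>s21; s19-a>s14; s19-b>s15; s19-c>s16; s20-a>s13; s20-b>s17; s20-c>s18; s21-a>s19; s21-b>s20; s21-c>s21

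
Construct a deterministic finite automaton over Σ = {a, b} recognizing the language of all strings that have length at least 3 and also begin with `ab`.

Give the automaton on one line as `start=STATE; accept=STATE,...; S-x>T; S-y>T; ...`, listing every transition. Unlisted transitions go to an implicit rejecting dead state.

Run two small machines in parallel and take their product. The first has 5 states tracking the input length, saturating at 4; the second has 4 states tracking whether the input so far still matches the prefix `ab`. A product state is a pair (one from each), accepting exactly when both do.
9 states suffice.
        a   b  
>  S0   S1  S2 
   S1   S3  S4 
   S2   S3  S3 
   S3   S5  S5 
   S4   S6  S6 
   S5   S7  S7 
 * S6   S8  S8 
   S7   S7  S7 
 * S8   S8  S8 
(> = start, * = accepting)

start=S0; accept=S6,S8; S0-a>S1; S0-b>S2; S1-a>S3; S1-b>S4; S2-a>S3; S2-b>S3; S3-a>S5; S3-b>S5; S4-a>S6; S4-b>S6; S5-a>S7; S5-b>S7; S6-a>S8; S6-b>S8; S7-a>S7; S7-b>S7; S8-a>S8; S8-b>S8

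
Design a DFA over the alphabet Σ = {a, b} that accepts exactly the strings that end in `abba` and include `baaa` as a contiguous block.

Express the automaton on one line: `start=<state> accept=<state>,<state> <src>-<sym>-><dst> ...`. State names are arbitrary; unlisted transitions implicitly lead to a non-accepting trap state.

start=s0 accept=s7 s0-a->s0 s0-b->s1 s1-a->s2 s1-b->s1 s2-a->s3 s2-b->s1 s3-a->s4 s3-b->s1 s4-a->s4 s4-b->s5 s5-a->s4 s5-b->s6 s6-a->s7 s6-b->s8 s7-a->s4 s7-b->s5 s8-a->s4 s8-b->s8

Run two small machines in parallel and take their product. The first has 5 states tracking how much of the suffix `abba` has currently been matched; the second has 5 states tracking whether and how much of `baaa` has been seen. A product state is a pair (one from each), accepting exactly when both do. Equivalent product states are then merged.
9 states suffice.
        a   b  
>  s0   s0  s1 
   s1   s2  s1 
   s2   s3  s1 
   s3   s4  s1 
   s4   s4  s5 
   s5   s4  s6 
   s6   s7  s8 
 * s7   s4  s5 
   s8   s4  s8 
(> = start, * = accepting)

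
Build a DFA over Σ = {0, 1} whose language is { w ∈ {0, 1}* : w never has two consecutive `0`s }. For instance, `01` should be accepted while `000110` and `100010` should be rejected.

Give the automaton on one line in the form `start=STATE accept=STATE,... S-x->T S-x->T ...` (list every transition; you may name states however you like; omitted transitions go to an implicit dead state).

Track partial matches of the forbidden pattern `00`. State C is a dead state reached once `00` has occurred; every other state accepts. A means no part of `00` is currently matched.
       0  1 
>* A   B  A 
 * B   C  A 
   C   C  C 
(> = start, * = accepting)

start=A accept=A,B A-0->B A-1->A B-0->C B-1->A C-0->C C-1->C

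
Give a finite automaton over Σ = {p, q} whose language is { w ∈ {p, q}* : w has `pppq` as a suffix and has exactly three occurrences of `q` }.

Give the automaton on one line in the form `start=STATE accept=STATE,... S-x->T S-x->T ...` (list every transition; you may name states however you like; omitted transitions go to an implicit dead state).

Run two small machines in parallel and take their product. The first has 5 states tracking how much of the suffix `pppq` has currently been matched; the second has 5 states tracking the count of `q`s, saturating at 4. A product state is a pair (one from each), accepting exactly when both do. Minimizing collapses redundant product states.
        p   q  
>  s0   s0  s1 
   s1   s1  s2 
   s2   s3  s4 
   s3   s5  s4 
   s4   s4  s4 
   s5   s6  s4 
   s6   s6  s7 
 * s7   s4  s4 
(> = start, * = accepting)

start=s0 accept=s7 s0-p->s0 s0-q->s1 s1-p->s1 s1-q->s2 s2-p->s3 s2-q->s4 s3-p->s5 s3-q->s4 s4-p->s4 s4-q->s4 s5-p->s6 s5-q->s4 s6-p->s6 s6-q->s7 s7-p->s4 s7-q->s4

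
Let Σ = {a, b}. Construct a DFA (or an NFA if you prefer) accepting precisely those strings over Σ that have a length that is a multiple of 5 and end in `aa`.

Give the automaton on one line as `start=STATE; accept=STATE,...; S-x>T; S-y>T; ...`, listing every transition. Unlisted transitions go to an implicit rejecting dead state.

Handle the two conditions separately and then intersect. The first has 5 states tracking the input length modulo 5; the second has 3 states tracking how much of the suffix `aa` has currently been matched. A product state is a pair (one from each), accepting exactly when both do.
A 15-state machine:
          a    b  
>  q0     q1   q2 
   q1     q3   q4 
   q2     q5   q4 
   q3     q6   q7 
   q4     q8   q7 
   q5     q6   q7 
   q6     q9  q10 
   q7    q11  q10 
   q8     q9  q10 
   q9    q12   q0 
   q10   q13   q0 
   q11   q12   q0 
 * q12   q14   q2 
   q13   q14   q2 
   q14    q3   q4 
(> = start, * = accepting)

start=q0; accept=q12; q0-a>q1; q0-b>q2; q1-a>q3; q1-b>q4; q2-a>q5; q2-b>q4; q3-a>q6; q3-b>q7; q4-a>q8; q4-b>q7; q5-a>q6; q5-b>q7; q6-a>q9; q6-b>q10; q7-a>q11; q7-b>q10; q8-a>q9; q8-b>q10; q9-a>q12; q9-b>q0; q10-a>q13; q10-b>q0; q11-a>q12; q11-b>q0; q12-a>q14; q12-b>q2; q13-a>q14; q13-b>q2; q14-a>q3; q14-b>q4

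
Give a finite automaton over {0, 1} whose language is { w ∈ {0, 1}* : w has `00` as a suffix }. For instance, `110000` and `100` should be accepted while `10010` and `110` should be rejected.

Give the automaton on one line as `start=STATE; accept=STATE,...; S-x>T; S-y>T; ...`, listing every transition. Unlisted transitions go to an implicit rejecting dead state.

Remember how much of `00` the current input suffix matches. State q0 means no match yet; q1 means the last symbol is `0`; q2 means the last 2 symbols are `00`. Only q2 accepts. On a mismatch, fall back to the longest proper suffix that is still a prefix of `00`.
        0   1  
>  q0   q1  q0 
   q1   q2  q0 
 * q2   q2  q0 
(> = start, * = accepting)

start=q0; accept=q2; q0-0>q1; q0-1>q0; q1-0>q2; q1-1>q0; q2-0>q2; q2-1>q0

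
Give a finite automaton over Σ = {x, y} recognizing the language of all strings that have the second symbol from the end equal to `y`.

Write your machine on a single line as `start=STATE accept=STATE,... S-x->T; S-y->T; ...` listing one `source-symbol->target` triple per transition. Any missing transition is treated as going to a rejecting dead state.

Because acceptance depends on a position counted from the end, the machine has to buffer the most recent 2 symbols. Make each state the string of the last up-to-2 symbols read; on input `x` shift the window left and append `x`. Accept when the buffered window has length 2 and begins with `y`.
With 7 states:
        x   y  
>  S0   S1  S2 
   S1   S3  S4 
   S2   S5  S6 
   S3   S3  S4 
   S4   S5  S6 
 * S5   S3  S4 
 * S6   S5  S6 
(> = start, * = accepting)

start=S0; accept=S5,S6; S0-x->S1; S0-y->S2; S1-x->S3; S1-y->S4; S2-x->S5; S2-y->S6; S3-x->S3; S3-y->S4; S4-x->S5; S4-y->S6; S5-x->S3; S5-y->S4; S6-x->S5; S6-y->S6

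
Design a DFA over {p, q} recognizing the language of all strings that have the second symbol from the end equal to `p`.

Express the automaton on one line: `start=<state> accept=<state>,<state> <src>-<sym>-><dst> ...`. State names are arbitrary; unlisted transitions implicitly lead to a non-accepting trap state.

start=A accept=D,E A-p->B A-q->C B-p->D B-q->E C-p->F C-q->G D-p->D D-q->E E-p->F E-q->G F-p->D F-q->E G-p->F G-q->G

A DFA must remember the last 2 symbols (since which symbol is second-to-last isn't known until the input ends). Use one state per possible window of the last ≤2 symbols; accept from those whose window starts with `p`.
A 7-state machine:
       p  q 
>  A   B  C 
   B   D  E 
   C   F  G 
 * D   D  E 
 * E   F  G 
   F   D  E 
   G   F  G 
(> = start, * = accepting)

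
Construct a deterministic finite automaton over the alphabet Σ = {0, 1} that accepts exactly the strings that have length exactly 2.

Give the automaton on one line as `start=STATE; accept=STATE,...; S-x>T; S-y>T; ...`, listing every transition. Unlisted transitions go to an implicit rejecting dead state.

We only need to distinguish lengths 0, 1, …, 2, and '>2'. Chain S0 → S1 → S2 → S3 on every symbol, with S3 looping. Accepting states: {S2}.
A 4-state machine:
        0   1  
>  S0   S1  S1 
   S1   S2  S2 
 * S2   S3  S3 
   S3   S3  S3 
(> = start, * = accepting)

start=S0; accept=S2; S0-0>S1; S0-1>S1; S1-0>S2; S1-1>S2; S2-0>S3; S2-1>S3; S3-0>S3; S3-1>S3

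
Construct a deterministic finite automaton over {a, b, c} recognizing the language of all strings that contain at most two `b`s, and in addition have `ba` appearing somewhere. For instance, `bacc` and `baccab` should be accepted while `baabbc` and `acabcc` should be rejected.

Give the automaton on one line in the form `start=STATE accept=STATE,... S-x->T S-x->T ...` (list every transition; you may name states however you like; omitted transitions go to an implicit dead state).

Run two small machines in parallel and take their product. One (4 states) tracks the count of `b`s, saturating at 3; the other (3 states) tracks whether and how much of `ba` has been seen. Each combined state is a pair, one component from each; accept when both components accept. Minimizing collapses redundant product states.
With 7 states:
        a   b   c  
>  s0   s0  s1  s0 
   s1   s2  s3  s4 
 * s2   s2  s5  s2 
   s3   s5  s6  s6 
   s4   s4  s3  s4 
 * s5   s5  s6  s5 
   s6   s6  s6  s6 
(> = start, * = accepting)

start=s0 accept=s2,s5 s0-a->s0 s0-b->s1 s0-c->s0 s1-a->s2 s1-b->s3 s1-c->s4 s2-a->s2 s2-b->s5 s2-c->s2 s3-a->s5 s3-b->s6 s3-c->s6 s4-a->s4 s4-b->s3 s4-c->s4 s5-a->s5 s5-b->s6 s5-c->s5 s6-a->s6 s6-b->s6 s6-c->s6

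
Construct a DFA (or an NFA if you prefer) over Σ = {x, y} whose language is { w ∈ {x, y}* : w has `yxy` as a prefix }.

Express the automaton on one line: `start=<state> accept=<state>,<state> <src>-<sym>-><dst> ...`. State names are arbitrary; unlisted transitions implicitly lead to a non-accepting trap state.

Walk along `yxy` while the input agrees: from A take `y` to B, and so on. Any deviation drops to the rejecting sink E. Once D is reached the prefix is confirmed and every continuation is accepted.
       x  y 
>  A   E  B 
   B   C  E 
   C   E  D 
 * D   D  D 
   E   E  E 
(> = start, * = accepting)

start=A accept=D A-x->E A-y->B B-x->C B-y->E C-x->E C-y->D D-x->D D-y->D E-x->E E-y->E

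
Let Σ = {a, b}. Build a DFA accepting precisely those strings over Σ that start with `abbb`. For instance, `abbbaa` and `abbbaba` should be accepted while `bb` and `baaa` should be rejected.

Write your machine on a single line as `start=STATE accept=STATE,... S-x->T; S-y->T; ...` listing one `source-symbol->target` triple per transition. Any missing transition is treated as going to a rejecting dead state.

start=q0; accept=q4; q0-a->q1; q0-b->q5; q1-a->q5; q1-b->q2; q2-a->q5; q2-b->q3; q3-a->q5; q3-b->q4; q4-a->q4; q4-b->q4; q5-a->q5; q5-b->q5

Walk along `abbb` while the input agrees: from q0 take `a` to q1, and so on. Any deviation drops to the rejecting sink q5. Once q4 is reached the prefix is confirmed and every continuation is accepted.
With 6 states:
        a   b  
>  q0   q1  q5 
   q1   q5  q2 
   q2   q5  q3 
   q3   q5  q4 
 * q4   q4  q4 
   q5   q5  q5 
(> = start, * = accepting)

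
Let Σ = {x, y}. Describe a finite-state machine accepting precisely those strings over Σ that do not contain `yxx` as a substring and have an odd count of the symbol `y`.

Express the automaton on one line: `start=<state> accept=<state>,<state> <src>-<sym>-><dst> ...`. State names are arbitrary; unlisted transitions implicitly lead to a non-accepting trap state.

Build one automaton per condition and run them in lockstep. The first has 4 states tracking partial matches of the forbidden pattern `yxx`; the second has 2 states tracking the count of `y`s modulo 2. A product state is a pair (one from each), accepting exactly when both do. Equivalent product states are then merged.
With 6 states:
        x   y  
>  s0   s0  s1 
 * s1   s2  s3 
 * s2   s4  s3 
   s3   s5  s1 
   s4   s4  s4 
   s5   s4  s1 
(> = start, * = accepting)

start=s0 accept=s1,s2 s0-x->s0 s0-y->s1 s1-x->s2 s1-y->s3 s2-x->s4 s2-y->s3 s3-x->s5 s3-y->s1 s4-x->s4 s4-y->s4 s5-x->s4 s5-y->s1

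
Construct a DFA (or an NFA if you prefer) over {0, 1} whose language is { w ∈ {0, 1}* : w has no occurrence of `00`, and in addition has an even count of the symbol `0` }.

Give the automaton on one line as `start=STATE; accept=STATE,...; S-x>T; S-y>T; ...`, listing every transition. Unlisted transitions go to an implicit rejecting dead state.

Build one automaton per condition and run them in lockstep. The first has 3 states tracking partial matches of the forbidden pattern `00`; the second has 2 states tracking the count of `0`s modulo 2. A product state is a pair (one from each), accepting exactly when both do. Minimizing collapses redundant product states.
With 5 states:
       0  1 
>* A   B  A 
   B   C  D 
   C   C  C 
   D   E  D 
 * E   C  A 
(> = start, * = accepting)

start=A; accept=A,E; A-0>B; A-1>A; B-0>C; B-1>D; C-0>C; C-1>C; D-0>E; D-1>D; E-0>C; E-1>A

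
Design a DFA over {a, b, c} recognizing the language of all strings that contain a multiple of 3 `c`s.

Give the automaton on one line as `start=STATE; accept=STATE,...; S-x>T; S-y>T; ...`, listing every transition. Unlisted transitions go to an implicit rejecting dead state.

start=q0; accept=q0; q0-a>q0; q0-b>q0; q0-c>q1; q1-a>q1; q1-b>q1; q1-c>q2; q2-a>q2; q2-b>q2; q2-c>q0

Keep the running count of `c`s modulo 3: each `c` advances along the cycle q0 → q1 → q2 → q0 while other symbols loop. Accept at q0.
        a   b   c  
>* q0   q0  q0  q1 
   q1   q1  q1  q2 
   q2   q2  q2  q0 
(> = start, * = accepting)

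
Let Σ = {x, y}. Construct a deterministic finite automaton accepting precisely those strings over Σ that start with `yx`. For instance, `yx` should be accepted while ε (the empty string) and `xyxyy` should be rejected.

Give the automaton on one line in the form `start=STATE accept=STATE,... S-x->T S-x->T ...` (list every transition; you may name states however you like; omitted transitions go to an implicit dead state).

start=A accept=C A-x->D A-y->B B-x->C B-y->D C-x->C C-y->C D-x->D D-y->D

Walk along `yx` while the input agrees: from A take `y` to B, and so on. Any deviation drops to the rejecting sink D. Once C is reached the prefix is confirmed and every continuation is accepted.
A 4-state machine:
       x  y 
>  A   D  B 
   B   C  D 
 * C   C  C 
   D   D  D 
(> = start, * = accepting)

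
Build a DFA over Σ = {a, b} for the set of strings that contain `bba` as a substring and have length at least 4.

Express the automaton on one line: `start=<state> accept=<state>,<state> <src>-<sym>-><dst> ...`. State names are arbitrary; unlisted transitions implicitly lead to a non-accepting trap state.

start=q0 accept=q13,q17 q0-a->q1 q0-b->q2 q1-a->q3 q1-b->q4 q2-a->q3 q2-b->q5 q3-a->q6 q3-b->q7 q4-a->q6 q4-b->q8 q5-a->q9 q5-b->q8 q6-a->q10 q6-b->q11 q7-a->q10 q7-b->q12 q8-a->q13 q8-b->q12 q9-a->q13 q9-b->q13 q10-a->q14 q10-b->q15 q11-a->q14 q11-b->q16 q12-a->q17 q12-b->q16 q13-a->q17 q13-b->q17 q14-a->q14 q14-b->q15 q15-a->q14 q15-b->q16 q16-a->q17 q16-b->q16 q17-a->q17 q17-b->q17

Handle the two conditions separately and then intersect. One (4 states) tracks whether and how much of `bba` has been seen; the other (6 states) tracks the input length, saturating at 5. Each combined state is a pair, one component from each; accept when both components accept.
With 18 states:
          a    b  
>  q0     q1   q2 
   q1     q3   q4 
   q2     q3   q5 
   q3     q6   q7 
   q4     q6   q8 
   q5     q9   q8 
   q6    q10  q11 
   q7    q10  q12 
   q8    q13  q12 
   q9    q13  q13 
   q10   q14  q15 
   q11   q14  q16 
   q12   q17  q16 
 * q13   q17  q17 
   q14   q14  q15 
   q15   q14  q16 
   q16   q17  q16 
 * q17   q17  q17 
(> = start, * = accepting)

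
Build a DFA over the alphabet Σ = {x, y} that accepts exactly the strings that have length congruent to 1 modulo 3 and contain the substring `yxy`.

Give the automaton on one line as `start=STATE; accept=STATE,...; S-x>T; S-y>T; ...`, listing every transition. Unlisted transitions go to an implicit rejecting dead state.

start=S0; accept=S10; S0-x>S1; S0-y>S2; S1-x>S3; S1-y>S4; S2-x>S5; S2-y>S4; S3-x>S0; S3-y>S6; S4-x>S7; S4-y>S6; S5-x>S0; S5-y>S8; S6-x>S9; S6-y>S2; S7-x>S1; S7-y>S10; S8-x>S10; S8-y>S10; S9-x>S3; S9-y>S11; S10-x>S11; S10-y>S11; S11-x>S8; S11-y>S8

Handle the two conditions separately and then intersect. The first has 3 states tracking the input length modulo 3; the second has 4 states tracking whether and how much of `yxy` has been seen. A product state is a pair (one from each), accepting exactly when both do.
          x    y  
>  S0     S1   S2 
   S1     S3   S4 
   S2     S5   S4 
   S3     S0   S6 
   S4     S7   S6 
   S5     S0   S8 
   S6     S9   S2 
   S7     S1  S10 
   S8    S10  S10 
   S9     S3  S11 
 * S10   S11  S11 
   S11    S8   S8 
(> = start, * = accepting)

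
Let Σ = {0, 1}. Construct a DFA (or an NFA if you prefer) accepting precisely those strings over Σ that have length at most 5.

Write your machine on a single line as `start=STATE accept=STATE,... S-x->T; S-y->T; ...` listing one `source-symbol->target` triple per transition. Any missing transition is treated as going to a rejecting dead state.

We only need to distinguish lengths 0, 1, …, 5, and '>5'. Chain A → B → C → D → E → F → G on every symbol, with G looping. Accepting states: {A, B, C, D, E, F}.
7 states suffice.
       0  1 
>* A   B  B 
 * B   C  C 
 * C   D  D 
 * D   E  E 
 * E   F  F 
 * F   G  G 
   G   G  G 
(> = start, * = accepting)

start=A; accept=A,B,C,D,E,F; A-0->B; A-1->B; B-0->C; B-1->C; C-0->D; C-1->D; D-0->E; D-1->E; E-0->F; E-1->F; F-0->G; F-1->G; G-0->G; G-1->G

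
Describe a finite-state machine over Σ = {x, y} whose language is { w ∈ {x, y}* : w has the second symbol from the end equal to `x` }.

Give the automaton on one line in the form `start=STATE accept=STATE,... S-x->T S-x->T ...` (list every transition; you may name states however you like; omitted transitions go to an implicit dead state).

Because acceptance depends on a position counted from the end, the machine has to buffer the most recent 2 symbols. Make each state the string of the last up-to-2 symbols read; on input `x` shift the window left and append `x`. Accept when the buffered window has length 2 and begins with `x`.
A 7-state machine:
        x   y  
>  s0   s1  s2 
   s1   s3  s4 
   s2   s5  s6 
 * s3   s3  s4 
 * s4   s5  s6 
   s5   s3  s4 
   s6   s5  s6 
(> = start, * = accepting)

start=s0 accept=s3,s4 s0-x->s1 s0-y->s2 s1-x->s3 s1-y->s4 s2-x->s5 s2-y->s6 s3-x->s3 s3-y->s4 s4-x->s5 s4-y->s6 s5-x->s3 s5-y->s4 s6-x->s5 s6-y->s6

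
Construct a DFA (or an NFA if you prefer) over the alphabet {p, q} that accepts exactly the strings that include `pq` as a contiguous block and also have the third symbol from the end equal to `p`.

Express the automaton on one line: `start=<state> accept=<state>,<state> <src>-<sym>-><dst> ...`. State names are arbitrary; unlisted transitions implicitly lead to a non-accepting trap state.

start=S0 accept=S8,S9,S10,S18 S0-p->S1 S0-q->S2 S1-p->S3 S1-q->S4 S2-p->S5 S2-q->S6 S3-p->S7 S3-q->S8 S4-p->S9 S4-q->S10 S5-p->S11 S5-q->S12 S6-p->S13 S6-q->S14 S7-p->S7 S7-q->S8 S8-p->S9 S8-q->S10 S9-p->S15 S9-q->S12 S10-p->S16 S10-q->S17 S11-p->S7 S11-q->S8 S12-p->S9 S12-q->S10 S13-p->S11 S13-q->S12 S14-p->S13 S14-q->S14 S15-p->S18 S15-q->S8 S16-p->S15 S16-q->S12 S17-p->S16 S17-q->S17 S18-p->S18 S18-q->S8

Handle the two conditions separately and then intersect. One (3 states) tracks whether and how much of `pq` has been seen; the other (15 states) tracks the last 3 symbols read. Each combined state is a pair, one component from each; accept when both components accept.
          p    q  
>  S0     S1   S2 
   S1     S3   S4 
   S2     S5   S6 
   S3     S7   S8 
   S4     S9  S10 
   S5    S11  S12 
   S6    S13  S14 
   S7     S7   S8 
 * S8     S9  S10 
 * S9    S15  S12 
 * S10   S16  S17 
   S11    S7   S8 
   S12    S9  S10 
   S13   S11  S12 
   S14   S13  S14 
   S15   S18   S8 
   S16   S15  S12 
   S17   S16  S17 
 * S18   S18   S8 
(> = start, * = accepting)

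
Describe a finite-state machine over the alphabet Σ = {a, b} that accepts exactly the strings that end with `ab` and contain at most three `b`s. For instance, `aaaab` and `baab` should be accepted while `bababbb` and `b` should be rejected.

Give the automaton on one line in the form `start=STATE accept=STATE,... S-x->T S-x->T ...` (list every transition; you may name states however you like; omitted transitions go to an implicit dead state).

Run two small machines in parallel and take their product. The first has 3 states tracking how much of the suffix `ab` has currently been matched; the second has 5 states tracking the count of `b`s, saturating at 4. A product state is a pair (one from each), accepting exactly when both do. Minimizing collapses redundant product states.
With 10 states:
        a   b  
>  q0   q1  q2 
   q1   q1  q3 
   q2   q4  q5 
 * q3   q4  q5 
   q4   q4  q6 
   q5   q7  q8 
 * q6   q7  q8 
   q7   q7  q9 
   q8   q8  q8 
 * q9   q8  q8 
(> = start, * = accepting)

start=q0 accept=q3,q6,q9 q0-a->q1 q0-b->q2 q1-a->q1 q1-b->q3 q2-a->q4 q2-b->q5 q3-a->q4 q3-b->q5 q4-a->q4 q4-b->q6 q5-a->q7 q5-b->q8 q6-a->q7 q6-b->q8 q7-a->q7 q7-b->q9 q8-a->q8 q8-b->q8 q9-a->q8 q9-b->q8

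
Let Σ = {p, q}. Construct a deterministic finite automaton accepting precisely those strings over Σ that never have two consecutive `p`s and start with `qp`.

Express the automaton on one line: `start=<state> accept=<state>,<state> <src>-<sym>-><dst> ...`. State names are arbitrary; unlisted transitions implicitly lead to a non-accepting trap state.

start=s0 accept=s5,s7 s0-p->s1 s0-q->s2 s1-p->s3 s1-q->s4 s2-p->s5 s2-q->s4 s3-p->s3 s3-q->s3 s4-p->s1 s4-q->s4 s5-p->s6 s5-q->s7 s6-p->s6 s6-q->s6 s7-p->s5 s7-q->s7

Build one automaton per condition and run them in lockstep. The first has 3 states tracking partial matches of the forbidden pattern `pp`; the second has 4 states tracking whether the input so far still matches the prefix `qp`. A product state is a pair (one from each), accepting exactly when both do.
An 8-state machine:
        p   q  
>  s0   s1  s2 
   s1   s3  s4 
   s2   s5  s4 
   s3   s3  s3 
   s4   s1  s4 
 * s5   s6  s7 
   s6   s6  s6 
 * s7   s5  s7 
(> = start, * = accepting)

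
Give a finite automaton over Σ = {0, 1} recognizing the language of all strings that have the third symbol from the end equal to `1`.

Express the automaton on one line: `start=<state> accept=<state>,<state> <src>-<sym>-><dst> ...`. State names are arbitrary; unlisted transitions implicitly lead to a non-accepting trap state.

Because acceptance depends on a position counted from the end, the machine has to buffer the most recent 3 symbols. Make each state the string of the last up-to-3 symbols read; on input `x` shift the window left and append `x`. Accept when the buffered window has length 3 and begins with `1`.
15 states suffice.
          0    1  
>  q0     q1   q2 
   q1     q3   q4 
   q2     q5   q6 
   q3     q7   q8 
   q4     q9  q10 
   q5    q11  q12 
   q6    q13  q14 
   q7     q7   q8 
   q8     q9  q10 
   q9    q11  q12 
   q10   q13  q14 
 * q11    q7   q8 
 * q12    q9  q10 
 * q13   q11  q12 
 * q14   q13  q14 
(> = start, * = accepting)

start=q0 accept=q11,q12,q13,q14 q0-0->q1 q0-1->q2 q1-0->q3 q1-1->q4 q2-0->q5 q2-1->q6 q3-0->q7 q3-1->q8 q4-0->q9 q4-1->q10 q5-0->q11 q5-1->q12 q6-0->q13 q6-1->q14 q7-0->q7 q7-1->q8 q8-0->q9 q8-1->q10 q9-0->q11 q9-1->q12 q10-0->q13 q10-1->q14 q11-0->q7 q11-1->q8 q12-0->q9 q12-1->q10 q13-0->q11 q13-1->q12 q14-0->q13 q14-1->q14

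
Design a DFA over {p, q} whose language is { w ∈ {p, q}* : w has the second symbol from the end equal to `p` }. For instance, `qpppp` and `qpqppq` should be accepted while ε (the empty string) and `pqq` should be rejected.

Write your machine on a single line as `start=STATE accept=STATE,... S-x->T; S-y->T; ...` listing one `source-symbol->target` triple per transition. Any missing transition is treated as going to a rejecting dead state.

Because acceptance depends on a position counted from the end, the machine has to buffer the most recent 2 symbols. Make each state the string of the last up-to-2 symbols read; on input `x` shift the window left and append `x`. Accept when the buffered window has length 2 and begins with `p`.
With 7 states:
        p   q  
>  s0   s1  s2 
   s1   s3  s4 
   s2   s5  s6 
 * s3   s3  s4 
 * s4   s5  s6 
   s5   s3  s4 
   s6   s5  s6 
(> = start, * = accepting)

start=s0; accept=s3,s4; s0-p->s1; s0-q->s2; s1-p->s3; s1-q->s4; s2-p->s5; s2-q->s6; s3-p->s3; s3-q->s4; s4-p->s5; s4-q->s6; s5-p->s3; s5-q->s4; s6-p->s5; s6-q->s6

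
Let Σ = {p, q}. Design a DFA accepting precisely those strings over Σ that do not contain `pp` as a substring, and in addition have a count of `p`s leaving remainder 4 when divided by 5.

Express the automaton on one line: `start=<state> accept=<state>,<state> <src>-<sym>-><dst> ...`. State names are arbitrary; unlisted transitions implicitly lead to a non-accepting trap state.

start=s0 accept=s8,s9 s0-p->s1 s0-q->s0 s1-p->s2 s1-q->s3 s2-p->s2 s2-q->s2 s3-p->s4 s3-q->s3 s4-p->s2 s4-q->s5 s5-p->s6 s5-q->s5 s6-p->s2 s6-q->s7 s7-p->s8 s7-q->s7 s8-p->s2 s8-q->s9 s9-p->s10 s9-q->s9 s10-p->s2 s10-q->s0

Build one automaton per condition and run them in lockstep. The first has 3 states tracking partial matches of the forbidden pattern `pp`; the second has 5 states tracking the count of `p`s modulo 5. A product state is a pair (one from each), accepting exactly when both do. Minimizing collapses redundant product states.
With 11 states:
          p    q  
>  s0     s1   s0 
   s1     s2   s3 
   s2     s2   s2 
   s3     s4   s3 
   s4     s2   s5 
   s5     s6   s5 
   s6     s2   s7 
   s7     s8   s7 
 * s8     s2   s9 
 * s9    s10   s9 
   s10    s2   s0 
(> = start, * = accepting)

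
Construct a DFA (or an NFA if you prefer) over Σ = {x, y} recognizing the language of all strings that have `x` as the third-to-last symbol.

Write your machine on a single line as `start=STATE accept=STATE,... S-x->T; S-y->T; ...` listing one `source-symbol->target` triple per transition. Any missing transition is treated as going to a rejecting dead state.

start=S0; accept=S7,S8,S9,S10; S0-x->S1; S0-y->S2; S1-x->S3; S1-y->S4; S2-x->S5; S2-y->S6; S3-x->S7; S3-y->S8; S4-x->S9; S4-y->S10; S5-x->S11; S5-y->S12; S6-x->S13; S6-y->S14; S7-x->S7; S7-y->S8; S8-x->S9; S8-y->S10; S9-x->S11; S9-y->S12; S10-x->S13; S10-y->S14; S11-x->S7; S11-y->S8; S12-x->S9; S12-y->S10; S13-x->S11; S13-y->S12; S14-x->S13; S14-y->S14

A DFA must remember the last 3 symbols (since which symbol is third-to-last isn't known until the input ends). Use one state per possible window of the last ≤3 symbols; accept from those whose window starts with `x`.
          x    y  
>  S0     S1   S2 
   S1     S3   S4 
   S2     S5   S6 
   S3     S7   S8 
   S4     S9  S10 
   S5    S11  S12 
   S6    S13  S14 
 * S7     S7   S8 
 * S8     S9  S10 
 * S9    S11  S12 
 * S10   S13  S14 
   S11    S7   S8 
   S12    S9  S10 
   S13   S11  S12 
   S14   S13  S14 
(> = start, * = accepting)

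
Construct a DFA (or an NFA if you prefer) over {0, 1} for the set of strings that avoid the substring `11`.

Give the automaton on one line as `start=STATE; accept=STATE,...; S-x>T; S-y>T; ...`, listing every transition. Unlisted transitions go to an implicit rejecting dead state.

start=s0; accept=s0,s1; s0-0>s0; s0-1>s1; s1-0>s0; s1-1>s2; s2-0>s2; s2-1>s2

Track partial matches of the forbidden pattern `11`. State s2 is a dead state reached once `11` has occurred; every other state accepts. s0 means no part of `11` is currently matched.
3 states suffice.
        0   1  
>* s0   s0  s1 
 * s1   s0  s2 
   s2   s2  s2 
(> = start, * = accepting)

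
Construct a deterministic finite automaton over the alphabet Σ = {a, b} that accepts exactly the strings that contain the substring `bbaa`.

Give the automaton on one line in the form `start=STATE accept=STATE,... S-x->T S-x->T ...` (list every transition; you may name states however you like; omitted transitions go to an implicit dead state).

Track how much of `bbaa` has been matched so far: state q0 is no progress, q4 is the absorbing accept state reached once `bbaa` has occurred. Intermediate states record partial matches; on a mismatch, fall back to the longest reusable overlap.
        a   b  
>  q0   q0  q1 
   q1   q0  q2 
   q2   q3  q2 
   q3   q4  q1 
 * q4   q4  q4 
(> = start, * = accepting)

start=q0 accept=q4 q0-a->q0 q0-b->q1 q1-a->q0 q1-b->q2 q2-a->q3 q2-b->q2 q3-a->q4 q3-b->q1 q4-a->q4 q4-b->q4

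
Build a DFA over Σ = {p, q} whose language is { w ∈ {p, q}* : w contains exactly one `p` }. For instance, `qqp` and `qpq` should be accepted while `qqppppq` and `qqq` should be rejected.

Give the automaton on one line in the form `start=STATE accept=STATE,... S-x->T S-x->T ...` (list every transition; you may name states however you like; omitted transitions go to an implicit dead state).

Only the number of `p`s matters, and only up to 2. Make a chain A → B → C advanced by each `p` (with C absorbing); every other symbol self-loops. The accepting set is {B}.
A 3-state machine:
       p  q 
>  A   B  A 
 * B   C  B 
   C   C  C 
(> = start, * = accepting)

start=A accept=B A-p->B A-q->A B-p->C B-q->B C-p->C C-q->C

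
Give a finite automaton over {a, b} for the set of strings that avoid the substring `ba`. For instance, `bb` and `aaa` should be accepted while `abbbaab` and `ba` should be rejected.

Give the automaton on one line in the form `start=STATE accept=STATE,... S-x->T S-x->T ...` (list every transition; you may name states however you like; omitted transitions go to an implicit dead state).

start=q0 accept=q0,q1 q0-a->q0 q0-b->q1 q1-a->q2 q1-b->q1 q2-a->q2 q2-b->q2

This is the complement of 'contains `ba`'. Use the same substring-matching states — q0 through q2 holding how much of `ba` has just been matched — but flip the accepting set: everything except the trap q2 accepts.
With 3 states:
        a   b  
>* q0   q0  q1 
 * q1   q2  q1 
   q2   q2  q2 
(> = start, * = accepting)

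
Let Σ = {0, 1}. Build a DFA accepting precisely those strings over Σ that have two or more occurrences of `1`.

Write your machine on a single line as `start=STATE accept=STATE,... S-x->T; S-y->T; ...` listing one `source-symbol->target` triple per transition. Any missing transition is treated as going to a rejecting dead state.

Only the number of `1`s matters, and only up to 3. Make a chain s0 → s1 → s2 → s3 advanced by each `1` (with s3 absorbing); every other symbol self-loops. The accepting set is {s2, s3}.
With 4 states:
        0   1  
>  s0   s0  s1 
   s1   s1  s2 
 * s2   s2  s3 
 * s3   s3  s3 
(> = start, * = accepting)

start=s0; accept=s2,s3; s0-0->s0; s0-1->s1; s1-0->s1; s1-1->s2; s2-0->s2; s2-1->s3; s3-0->s3; s3-1->s3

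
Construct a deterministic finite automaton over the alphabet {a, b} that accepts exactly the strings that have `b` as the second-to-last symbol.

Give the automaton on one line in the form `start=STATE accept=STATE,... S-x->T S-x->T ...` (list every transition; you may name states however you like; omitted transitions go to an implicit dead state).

start=s0 accept=s5,s6 s0-a->s1 s0-b->s2 s1-a->s3 s1-b->s4 s2-a->s5 s2-b->s6 s3-a->s3 s3-b->s4 s4-a->s5 s4-b->s6 s5-a->s3 s5-b->s4 s6-a->s5 s6-b->s6

Because acceptance depends on a position counted from the end, the machine has to buffer the most recent 2 symbols. Make each state the string of the last up-to-2 symbols read; on input `x` shift the window left and append `x`. Accept when the buffered window has length 2 and begins with `b`.
7 states suffice.
        a   b  
>  s0   s1  s2 
   s1   s3  s4 
   s2   s5  s6 
   s3   s3  s4 
   s4   s5  s6 
 * s5   s3  s4 
 * s6   s5  s6 
(> = start, * = accepting)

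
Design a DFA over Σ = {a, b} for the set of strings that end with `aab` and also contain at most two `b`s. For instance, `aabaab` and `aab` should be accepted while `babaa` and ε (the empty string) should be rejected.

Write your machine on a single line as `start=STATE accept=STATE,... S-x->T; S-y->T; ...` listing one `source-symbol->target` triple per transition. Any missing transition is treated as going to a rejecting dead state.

Build one automaton per condition and run them in lockstep. One (4 states) tracks how much of the suffix `aab` has currently been matched; the other (4 states) tracks the count of `b`s, saturating at 3. Each combined state is a pair, one component from each; accept when both components accept. Minimizing collapses redundant product states.
9 states suffice.
        a   b  
>  q0   q1  q2 
   q1   q3  q2 
   q2   q4  q5 
   q3   q3  q6 
   q4   q7  q5 
   q5   q5  q5 
 * q6   q4  q5 
   q7   q7  q8 
 * q8   q5  q5 
(> = start, * = accepting)

start=q0; accept=q6,q8; q0-a->q1; q0-b->q2; q1-a->q3; q1-b->q2; q2-a->q4; q2-b->q5; q3-a->q3; q3-b->q6; q4-a->q7; q4-b->q5; q5-a->q5; q5-b->q5; q6-a->q4; q6-b->q5; q7-a->q7; q7-b->q8; q8-a->q5; q8-b->q5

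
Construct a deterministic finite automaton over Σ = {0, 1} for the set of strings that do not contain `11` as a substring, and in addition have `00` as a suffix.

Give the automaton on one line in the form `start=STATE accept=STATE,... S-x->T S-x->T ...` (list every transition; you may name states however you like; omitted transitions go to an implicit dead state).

start=A accept=D A-0->B A-1->C B-0->D B-1->C C-0->B C-1->E D-0->D D-1->C E-0->E E-1->E

Run two small machines in parallel and take their product. One (3 states) tracks partial matches of the forbidden pattern `11`; the other (3 states) tracks how much of the suffix `00` has currently been matched. Each combined state is a pair, one component from each; accept when both components accept. Equivalent product states are then merged.
5 states suffice.
       0  1 
>  A   B  C 
   B   D  C 
   C   B  E 
 * D   D  C 
   E   E  E 
(> = start, * = accepting)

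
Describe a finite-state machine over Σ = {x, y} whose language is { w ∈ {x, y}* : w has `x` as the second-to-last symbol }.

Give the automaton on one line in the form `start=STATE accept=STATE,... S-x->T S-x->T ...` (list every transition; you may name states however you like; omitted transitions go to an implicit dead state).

start=s0 accept=s3,s4 s0-x->s1 s0-y->s2 s1-x->s3 s1-y->s4 s2-x->s5 s2-y->s6 s3-x->s3 s3-y->s4 s4-x->s5 s4-y->s6 s5-x->s3 s5-y->s4 s6-x->s5 s6-y->s6

Because acceptance depends on a position counted from the end, the machine has to buffer the most recent 2 symbols. Make each state the string of the last up-to-2 symbols read; on input `x` shift the window left and append `x`. Accept when the buffered window has length 2 and begins with `x`.
A 7-state machine:
        x   y  
>  s0   s1  s2 
   s1   s3  s4 
   s2   s5  s6 
 * s3   s3  s4 
 * s4   s5  s6 
   s5   s3  s4 
   s6   s5  s6 
(> = start, * = accepting)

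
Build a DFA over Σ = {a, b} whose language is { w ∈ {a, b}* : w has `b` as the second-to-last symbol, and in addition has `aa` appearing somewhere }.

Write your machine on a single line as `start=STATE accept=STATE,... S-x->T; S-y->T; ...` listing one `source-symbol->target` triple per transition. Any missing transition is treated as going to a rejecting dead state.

Run two small machines in parallel and take their product. The first has 7 states tracking the last 2 symbols read; the second has 3 states tracking whether and how much of `aa` has been seen. A product state is a pair (one from each), accepting exactly when both do.
        a   b  
>  s0   s1  s2 
   s1   s3  s4 
   s2   s5  s6 
   s3   s3  s7 
   s4   s5  s6 
   s5   s3  s4 
   s6   s5  s6 
   s7   s8  s9 
 * s8   s3  s7 
 * s9   s8  s9 
(> = start, * = accepting)

start=s0; accept=s8,s9; s0-a->s1; s0-b->s2; s1-a->s3; s1-b->s4; s2-a->s5; s2-b->s6; s3-a->s3; s3-b->s7; s4-a->s5; s4-b->s6; s5-a->s3; s5-b->s4; s6-a->s5; s6-b->s6; s7-a->s8; s7-b->s9; s8-a->s3; s8-b->s7; s9-a->s8; s9-b->s9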